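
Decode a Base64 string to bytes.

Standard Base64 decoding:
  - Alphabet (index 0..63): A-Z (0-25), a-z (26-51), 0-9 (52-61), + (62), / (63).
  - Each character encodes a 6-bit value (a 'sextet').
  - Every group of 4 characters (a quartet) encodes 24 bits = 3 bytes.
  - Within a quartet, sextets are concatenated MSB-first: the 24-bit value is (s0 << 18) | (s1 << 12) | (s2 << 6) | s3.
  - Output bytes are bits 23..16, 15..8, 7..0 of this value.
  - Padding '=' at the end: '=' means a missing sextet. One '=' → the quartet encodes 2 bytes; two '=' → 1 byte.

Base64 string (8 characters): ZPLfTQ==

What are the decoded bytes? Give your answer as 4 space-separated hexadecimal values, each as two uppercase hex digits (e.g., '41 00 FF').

Answer: 64 F2 DF 4D

Derivation:
After char 0 ('Z'=25): chars_in_quartet=1 acc=0x19 bytes_emitted=0
After char 1 ('P'=15): chars_in_quartet=2 acc=0x64F bytes_emitted=0
After char 2 ('L'=11): chars_in_quartet=3 acc=0x193CB bytes_emitted=0
After char 3 ('f'=31): chars_in_quartet=4 acc=0x64F2DF -> emit 64 F2 DF, reset; bytes_emitted=3
After char 4 ('T'=19): chars_in_quartet=1 acc=0x13 bytes_emitted=3
After char 5 ('Q'=16): chars_in_quartet=2 acc=0x4D0 bytes_emitted=3
Padding '==': partial quartet acc=0x4D0 -> emit 4D; bytes_emitted=4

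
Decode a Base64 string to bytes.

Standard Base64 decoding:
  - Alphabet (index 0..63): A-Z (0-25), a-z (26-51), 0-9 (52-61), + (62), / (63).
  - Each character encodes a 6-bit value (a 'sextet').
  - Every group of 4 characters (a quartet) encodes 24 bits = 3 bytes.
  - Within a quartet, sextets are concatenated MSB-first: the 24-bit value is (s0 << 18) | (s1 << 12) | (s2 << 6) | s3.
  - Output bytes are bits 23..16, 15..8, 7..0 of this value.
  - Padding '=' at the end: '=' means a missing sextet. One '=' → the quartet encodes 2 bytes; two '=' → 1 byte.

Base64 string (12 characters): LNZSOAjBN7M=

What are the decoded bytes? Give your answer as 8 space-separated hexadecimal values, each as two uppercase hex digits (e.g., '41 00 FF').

Answer: 2C D6 52 38 08 C1 37 B3

Derivation:
After char 0 ('L'=11): chars_in_quartet=1 acc=0xB bytes_emitted=0
After char 1 ('N'=13): chars_in_quartet=2 acc=0x2CD bytes_emitted=0
After char 2 ('Z'=25): chars_in_quartet=3 acc=0xB359 bytes_emitted=0
After char 3 ('S'=18): chars_in_quartet=4 acc=0x2CD652 -> emit 2C D6 52, reset; bytes_emitted=3
After char 4 ('O'=14): chars_in_quartet=1 acc=0xE bytes_emitted=3
After char 5 ('A'=0): chars_in_quartet=2 acc=0x380 bytes_emitted=3
After char 6 ('j'=35): chars_in_quartet=3 acc=0xE023 bytes_emitted=3
After char 7 ('B'=1): chars_in_quartet=4 acc=0x3808C1 -> emit 38 08 C1, reset; bytes_emitted=6
After char 8 ('N'=13): chars_in_quartet=1 acc=0xD bytes_emitted=6
After char 9 ('7'=59): chars_in_quartet=2 acc=0x37B bytes_emitted=6
After char 10 ('M'=12): chars_in_quartet=3 acc=0xDECC bytes_emitted=6
Padding '=': partial quartet acc=0xDECC -> emit 37 B3; bytes_emitted=8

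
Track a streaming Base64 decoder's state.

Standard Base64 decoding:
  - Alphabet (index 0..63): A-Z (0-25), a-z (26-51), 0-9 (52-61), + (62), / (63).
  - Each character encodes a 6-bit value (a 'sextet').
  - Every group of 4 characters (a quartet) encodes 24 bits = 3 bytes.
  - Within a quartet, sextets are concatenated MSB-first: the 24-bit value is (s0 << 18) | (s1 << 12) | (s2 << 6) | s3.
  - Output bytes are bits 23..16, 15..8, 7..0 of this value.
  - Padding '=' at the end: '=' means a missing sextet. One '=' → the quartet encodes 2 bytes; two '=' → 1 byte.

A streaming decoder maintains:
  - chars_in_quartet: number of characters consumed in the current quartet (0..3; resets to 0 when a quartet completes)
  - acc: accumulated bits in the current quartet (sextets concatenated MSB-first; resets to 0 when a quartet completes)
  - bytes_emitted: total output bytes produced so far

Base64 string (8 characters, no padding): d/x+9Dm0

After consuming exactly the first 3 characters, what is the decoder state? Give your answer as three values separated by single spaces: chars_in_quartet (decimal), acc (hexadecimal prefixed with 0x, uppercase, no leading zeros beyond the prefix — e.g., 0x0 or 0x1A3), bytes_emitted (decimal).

Answer: 3 0x1DFF1 0

Derivation:
After char 0 ('d'=29): chars_in_quartet=1 acc=0x1D bytes_emitted=0
After char 1 ('/'=63): chars_in_quartet=2 acc=0x77F bytes_emitted=0
After char 2 ('x'=49): chars_in_quartet=3 acc=0x1DFF1 bytes_emitted=0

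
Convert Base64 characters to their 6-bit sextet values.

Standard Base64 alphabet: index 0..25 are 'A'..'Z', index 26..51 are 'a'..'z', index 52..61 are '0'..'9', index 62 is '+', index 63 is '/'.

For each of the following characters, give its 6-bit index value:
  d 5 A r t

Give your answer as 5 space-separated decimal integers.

Answer: 29 57 0 43 45

Derivation:
'd': a..z range, 26 + ord('d') − ord('a') = 29
'5': 0..9 range, 52 + ord('5') − ord('0') = 57
'A': A..Z range, ord('A') − ord('A') = 0
'r': a..z range, 26 + ord('r') − ord('a') = 43
't': a..z range, 26 + ord('t') − ord('a') = 45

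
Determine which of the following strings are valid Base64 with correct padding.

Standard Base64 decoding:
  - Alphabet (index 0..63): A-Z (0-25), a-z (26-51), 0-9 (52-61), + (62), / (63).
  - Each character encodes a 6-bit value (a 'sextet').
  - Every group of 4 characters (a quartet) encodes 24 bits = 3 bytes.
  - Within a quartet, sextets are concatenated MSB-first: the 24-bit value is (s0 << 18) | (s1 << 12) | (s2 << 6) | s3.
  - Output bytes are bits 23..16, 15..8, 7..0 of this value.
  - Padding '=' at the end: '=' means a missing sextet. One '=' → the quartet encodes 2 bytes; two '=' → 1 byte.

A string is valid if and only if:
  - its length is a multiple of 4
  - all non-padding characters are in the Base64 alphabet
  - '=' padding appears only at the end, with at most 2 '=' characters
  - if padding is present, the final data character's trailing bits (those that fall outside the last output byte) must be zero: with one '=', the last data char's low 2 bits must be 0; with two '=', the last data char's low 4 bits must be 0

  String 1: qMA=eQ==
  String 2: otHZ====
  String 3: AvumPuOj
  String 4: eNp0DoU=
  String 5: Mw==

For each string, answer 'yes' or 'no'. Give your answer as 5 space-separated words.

String 1: 'qMA=eQ==' → invalid (bad char(s): ['=']; '=' in middle)
String 2: 'otHZ====' → invalid (4 pad chars (max 2))
String 3: 'AvumPuOj' → valid
String 4: 'eNp0DoU=' → valid
String 5: 'Mw==' → valid

Answer: no no yes yes yes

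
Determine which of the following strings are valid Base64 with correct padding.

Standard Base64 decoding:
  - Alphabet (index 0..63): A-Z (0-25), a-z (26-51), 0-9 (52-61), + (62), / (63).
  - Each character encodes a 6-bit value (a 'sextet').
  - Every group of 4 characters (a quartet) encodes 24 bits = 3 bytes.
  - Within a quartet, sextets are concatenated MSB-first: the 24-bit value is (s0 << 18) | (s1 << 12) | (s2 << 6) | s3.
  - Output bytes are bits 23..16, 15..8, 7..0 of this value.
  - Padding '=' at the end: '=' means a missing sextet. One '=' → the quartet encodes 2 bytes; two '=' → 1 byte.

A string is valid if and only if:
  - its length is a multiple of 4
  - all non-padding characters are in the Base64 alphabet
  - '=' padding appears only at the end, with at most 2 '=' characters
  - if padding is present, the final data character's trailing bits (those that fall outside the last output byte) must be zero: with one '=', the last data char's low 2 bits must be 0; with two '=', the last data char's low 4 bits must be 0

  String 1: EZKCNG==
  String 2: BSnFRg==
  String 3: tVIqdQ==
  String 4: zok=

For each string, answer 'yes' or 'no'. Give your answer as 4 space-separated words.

Answer: no yes yes yes

Derivation:
String 1: 'EZKCNG==' → invalid (bad trailing bits)
String 2: 'BSnFRg==' → valid
String 3: 'tVIqdQ==' → valid
String 4: 'zok=' → valid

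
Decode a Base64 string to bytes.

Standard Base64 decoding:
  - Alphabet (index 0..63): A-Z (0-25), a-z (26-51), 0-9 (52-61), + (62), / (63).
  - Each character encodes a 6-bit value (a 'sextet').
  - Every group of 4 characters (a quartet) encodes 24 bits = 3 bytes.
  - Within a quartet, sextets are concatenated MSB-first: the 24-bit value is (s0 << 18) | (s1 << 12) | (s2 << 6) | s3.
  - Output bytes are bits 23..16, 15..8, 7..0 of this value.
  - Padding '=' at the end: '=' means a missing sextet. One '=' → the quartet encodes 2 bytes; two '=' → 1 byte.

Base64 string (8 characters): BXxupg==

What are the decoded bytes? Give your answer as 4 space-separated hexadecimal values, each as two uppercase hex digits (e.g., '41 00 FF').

After char 0 ('B'=1): chars_in_quartet=1 acc=0x1 bytes_emitted=0
After char 1 ('X'=23): chars_in_quartet=2 acc=0x57 bytes_emitted=0
After char 2 ('x'=49): chars_in_quartet=3 acc=0x15F1 bytes_emitted=0
After char 3 ('u'=46): chars_in_quartet=4 acc=0x57C6E -> emit 05 7C 6E, reset; bytes_emitted=3
After char 4 ('p'=41): chars_in_quartet=1 acc=0x29 bytes_emitted=3
After char 5 ('g'=32): chars_in_quartet=2 acc=0xA60 bytes_emitted=3
Padding '==': partial quartet acc=0xA60 -> emit A6; bytes_emitted=4

Answer: 05 7C 6E A6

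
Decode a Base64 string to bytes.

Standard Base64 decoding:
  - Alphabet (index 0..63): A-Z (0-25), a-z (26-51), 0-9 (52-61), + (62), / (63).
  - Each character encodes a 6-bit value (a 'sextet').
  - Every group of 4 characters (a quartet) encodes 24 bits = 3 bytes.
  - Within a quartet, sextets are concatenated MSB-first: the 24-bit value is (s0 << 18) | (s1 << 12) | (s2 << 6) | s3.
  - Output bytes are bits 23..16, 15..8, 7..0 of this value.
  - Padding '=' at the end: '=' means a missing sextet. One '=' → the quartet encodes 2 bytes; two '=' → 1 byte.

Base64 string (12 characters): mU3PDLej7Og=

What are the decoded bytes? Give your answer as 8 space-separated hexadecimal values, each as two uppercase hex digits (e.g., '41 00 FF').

Answer: 99 4D CF 0C B7 A3 EC E8

Derivation:
After char 0 ('m'=38): chars_in_quartet=1 acc=0x26 bytes_emitted=0
After char 1 ('U'=20): chars_in_quartet=2 acc=0x994 bytes_emitted=0
After char 2 ('3'=55): chars_in_quartet=3 acc=0x26537 bytes_emitted=0
After char 3 ('P'=15): chars_in_quartet=4 acc=0x994DCF -> emit 99 4D CF, reset; bytes_emitted=3
After char 4 ('D'=3): chars_in_quartet=1 acc=0x3 bytes_emitted=3
After char 5 ('L'=11): chars_in_quartet=2 acc=0xCB bytes_emitted=3
After char 6 ('e'=30): chars_in_quartet=3 acc=0x32DE bytes_emitted=3
After char 7 ('j'=35): chars_in_quartet=4 acc=0xCB7A3 -> emit 0C B7 A3, reset; bytes_emitted=6
After char 8 ('7'=59): chars_in_quartet=1 acc=0x3B bytes_emitted=6
After char 9 ('O'=14): chars_in_quartet=2 acc=0xECE bytes_emitted=6
After char 10 ('g'=32): chars_in_quartet=3 acc=0x3B3A0 bytes_emitted=6
Padding '=': partial quartet acc=0x3B3A0 -> emit EC E8; bytes_emitted=8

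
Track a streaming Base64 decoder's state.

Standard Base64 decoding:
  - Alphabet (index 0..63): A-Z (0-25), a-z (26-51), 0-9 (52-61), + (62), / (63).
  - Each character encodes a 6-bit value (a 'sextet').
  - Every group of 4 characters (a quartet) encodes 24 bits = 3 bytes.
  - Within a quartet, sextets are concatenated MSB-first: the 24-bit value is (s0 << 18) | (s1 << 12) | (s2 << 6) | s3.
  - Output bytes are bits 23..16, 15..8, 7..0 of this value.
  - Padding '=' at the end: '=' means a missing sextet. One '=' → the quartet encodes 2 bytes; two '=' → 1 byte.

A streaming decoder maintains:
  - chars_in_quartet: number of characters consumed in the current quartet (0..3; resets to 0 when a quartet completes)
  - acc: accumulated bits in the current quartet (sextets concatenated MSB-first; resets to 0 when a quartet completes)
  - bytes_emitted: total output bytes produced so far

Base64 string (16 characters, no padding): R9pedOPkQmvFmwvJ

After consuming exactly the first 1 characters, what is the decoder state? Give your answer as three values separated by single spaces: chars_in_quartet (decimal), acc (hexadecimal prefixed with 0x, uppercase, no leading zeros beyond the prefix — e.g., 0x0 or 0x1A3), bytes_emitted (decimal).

Answer: 1 0x11 0

Derivation:
After char 0 ('R'=17): chars_in_quartet=1 acc=0x11 bytes_emitted=0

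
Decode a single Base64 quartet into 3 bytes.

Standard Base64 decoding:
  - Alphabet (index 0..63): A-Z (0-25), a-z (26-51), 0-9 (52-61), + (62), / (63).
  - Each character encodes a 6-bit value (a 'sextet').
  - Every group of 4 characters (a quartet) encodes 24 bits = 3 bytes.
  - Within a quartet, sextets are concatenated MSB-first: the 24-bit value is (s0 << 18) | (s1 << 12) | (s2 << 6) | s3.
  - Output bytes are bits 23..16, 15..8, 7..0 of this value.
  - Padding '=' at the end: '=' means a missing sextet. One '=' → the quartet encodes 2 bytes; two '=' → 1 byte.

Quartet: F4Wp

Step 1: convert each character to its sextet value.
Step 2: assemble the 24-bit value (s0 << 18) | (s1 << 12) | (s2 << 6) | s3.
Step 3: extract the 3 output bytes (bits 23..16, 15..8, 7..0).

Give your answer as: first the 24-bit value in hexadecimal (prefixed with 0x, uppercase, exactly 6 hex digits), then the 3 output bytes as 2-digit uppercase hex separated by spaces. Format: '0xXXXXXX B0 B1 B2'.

Answer: 0x1785A9 17 85 A9

Derivation:
Sextets: F=5, 4=56, W=22, p=41
24-bit: (5<<18) | (56<<12) | (22<<6) | 41
      = 0x140000 | 0x038000 | 0x000580 | 0x000029
      = 0x1785A9
Bytes: (v>>16)&0xFF=17, (v>>8)&0xFF=85, v&0xFF=A9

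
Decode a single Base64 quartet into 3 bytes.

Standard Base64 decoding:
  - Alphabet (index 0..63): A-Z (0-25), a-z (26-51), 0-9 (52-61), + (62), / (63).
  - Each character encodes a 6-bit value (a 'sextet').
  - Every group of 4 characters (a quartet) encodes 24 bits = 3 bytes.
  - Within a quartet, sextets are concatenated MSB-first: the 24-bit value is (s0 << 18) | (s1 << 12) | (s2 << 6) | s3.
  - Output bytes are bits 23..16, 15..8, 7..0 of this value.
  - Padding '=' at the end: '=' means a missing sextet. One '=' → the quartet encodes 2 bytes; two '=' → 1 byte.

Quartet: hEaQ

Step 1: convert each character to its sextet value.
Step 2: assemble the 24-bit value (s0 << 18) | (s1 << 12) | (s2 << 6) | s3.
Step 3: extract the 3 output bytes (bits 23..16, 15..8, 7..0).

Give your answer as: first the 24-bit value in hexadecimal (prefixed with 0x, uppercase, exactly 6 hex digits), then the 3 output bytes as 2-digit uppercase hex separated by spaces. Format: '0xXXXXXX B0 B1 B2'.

Answer: 0x844690 84 46 90

Derivation:
Sextets: h=33, E=4, a=26, Q=16
24-bit: (33<<18) | (4<<12) | (26<<6) | 16
      = 0x840000 | 0x004000 | 0x000680 | 0x000010
      = 0x844690
Bytes: (v>>16)&0xFF=84, (v>>8)&0xFF=46, v&0xFF=90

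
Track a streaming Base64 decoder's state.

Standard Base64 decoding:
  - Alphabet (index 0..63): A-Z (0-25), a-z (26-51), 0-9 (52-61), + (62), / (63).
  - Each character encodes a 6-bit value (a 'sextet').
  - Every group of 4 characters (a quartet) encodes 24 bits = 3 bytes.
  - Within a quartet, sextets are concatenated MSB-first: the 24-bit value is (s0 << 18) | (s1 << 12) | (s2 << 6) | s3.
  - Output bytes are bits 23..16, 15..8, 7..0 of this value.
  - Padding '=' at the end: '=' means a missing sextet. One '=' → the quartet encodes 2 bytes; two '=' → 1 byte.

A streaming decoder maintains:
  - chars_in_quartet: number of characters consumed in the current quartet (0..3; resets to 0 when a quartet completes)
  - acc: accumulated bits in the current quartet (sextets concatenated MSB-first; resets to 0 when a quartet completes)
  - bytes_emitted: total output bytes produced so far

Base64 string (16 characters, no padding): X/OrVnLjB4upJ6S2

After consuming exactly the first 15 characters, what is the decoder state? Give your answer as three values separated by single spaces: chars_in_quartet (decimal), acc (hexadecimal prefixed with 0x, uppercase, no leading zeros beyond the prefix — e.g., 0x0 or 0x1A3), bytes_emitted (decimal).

Answer: 3 0x9E92 9

Derivation:
After char 0 ('X'=23): chars_in_quartet=1 acc=0x17 bytes_emitted=0
After char 1 ('/'=63): chars_in_quartet=2 acc=0x5FF bytes_emitted=0
After char 2 ('O'=14): chars_in_quartet=3 acc=0x17FCE bytes_emitted=0
After char 3 ('r'=43): chars_in_quartet=4 acc=0x5FF3AB -> emit 5F F3 AB, reset; bytes_emitted=3
After char 4 ('V'=21): chars_in_quartet=1 acc=0x15 bytes_emitted=3
After char 5 ('n'=39): chars_in_quartet=2 acc=0x567 bytes_emitted=3
After char 6 ('L'=11): chars_in_quartet=3 acc=0x159CB bytes_emitted=3
After char 7 ('j'=35): chars_in_quartet=4 acc=0x5672E3 -> emit 56 72 E3, reset; bytes_emitted=6
After char 8 ('B'=1): chars_in_quartet=1 acc=0x1 bytes_emitted=6
After char 9 ('4'=56): chars_in_quartet=2 acc=0x78 bytes_emitted=6
After char 10 ('u'=46): chars_in_quartet=3 acc=0x1E2E bytes_emitted=6
After char 11 ('p'=41): chars_in_quartet=4 acc=0x78BA9 -> emit 07 8B A9, reset; bytes_emitted=9
After char 12 ('J'=9): chars_in_quartet=1 acc=0x9 bytes_emitted=9
After char 13 ('6'=58): chars_in_quartet=2 acc=0x27A bytes_emitted=9
After char 14 ('S'=18): chars_in_quartet=3 acc=0x9E92 bytes_emitted=9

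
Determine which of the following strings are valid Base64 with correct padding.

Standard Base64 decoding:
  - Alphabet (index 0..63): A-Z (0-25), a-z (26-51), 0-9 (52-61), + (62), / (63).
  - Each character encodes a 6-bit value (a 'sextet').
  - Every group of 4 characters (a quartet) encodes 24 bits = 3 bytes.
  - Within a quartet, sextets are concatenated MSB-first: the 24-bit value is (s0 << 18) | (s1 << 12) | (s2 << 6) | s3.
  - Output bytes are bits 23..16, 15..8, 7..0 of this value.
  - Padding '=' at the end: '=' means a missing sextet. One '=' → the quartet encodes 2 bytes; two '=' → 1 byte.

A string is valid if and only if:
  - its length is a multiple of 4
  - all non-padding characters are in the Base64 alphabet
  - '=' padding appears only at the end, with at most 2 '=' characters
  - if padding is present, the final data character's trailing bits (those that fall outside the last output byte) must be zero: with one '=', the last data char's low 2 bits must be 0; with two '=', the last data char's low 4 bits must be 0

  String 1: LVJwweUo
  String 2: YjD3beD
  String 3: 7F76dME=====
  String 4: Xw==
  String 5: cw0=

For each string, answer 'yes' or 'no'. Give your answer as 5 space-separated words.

String 1: 'LVJwweUo' → valid
String 2: 'YjD3beD' → invalid (len=7 not mult of 4)
String 3: '7F76dME=====' → invalid (5 pad chars (max 2))
String 4: 'Xw==' → valid
String 5: 'cw0=' → valid

Answer: yes no no yes yes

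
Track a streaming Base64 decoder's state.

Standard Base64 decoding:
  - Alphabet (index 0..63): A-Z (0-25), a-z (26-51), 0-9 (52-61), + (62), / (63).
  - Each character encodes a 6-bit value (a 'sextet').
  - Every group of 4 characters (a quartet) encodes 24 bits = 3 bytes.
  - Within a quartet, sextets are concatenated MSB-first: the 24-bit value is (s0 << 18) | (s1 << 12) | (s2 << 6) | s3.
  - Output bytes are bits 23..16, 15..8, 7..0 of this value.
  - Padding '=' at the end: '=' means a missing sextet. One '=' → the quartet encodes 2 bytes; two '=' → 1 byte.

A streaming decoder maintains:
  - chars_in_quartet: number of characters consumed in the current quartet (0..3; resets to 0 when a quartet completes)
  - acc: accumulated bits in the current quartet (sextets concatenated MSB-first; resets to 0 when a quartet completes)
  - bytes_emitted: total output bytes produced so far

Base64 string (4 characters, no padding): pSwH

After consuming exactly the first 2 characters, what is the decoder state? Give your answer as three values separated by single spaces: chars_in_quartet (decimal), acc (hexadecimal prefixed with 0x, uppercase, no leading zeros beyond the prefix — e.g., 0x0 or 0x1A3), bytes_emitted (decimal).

After char 0 ('p'=41): chars_in_quartet=1 acc=0x29 bytes_emitted=0
After char 1 ('S'=18): chars_in_quartet=2 acc=0xA52 bytes_emitted=0

Answer: 2 0xA52 0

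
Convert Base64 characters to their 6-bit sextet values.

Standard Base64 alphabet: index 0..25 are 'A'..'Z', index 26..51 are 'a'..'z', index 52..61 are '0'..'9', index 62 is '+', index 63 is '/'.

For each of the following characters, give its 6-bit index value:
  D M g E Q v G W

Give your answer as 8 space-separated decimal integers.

'D': A..Z range, ord('D') − ord('A') = 3
'M': A..Z range, ord('M') − ord('A') = 12
'g': a..z range, 26 + ord('g') − ord('a') = 32
'E': A..Z range, ord('E') − ord('A') = 4
'Q': A..Z range, ord('Q') − ord('A') = 16
'v': a..z range, 26 + ord('v') − ord('a') = 47
'G': A..Z range, ord('G') − ord('A') = 6
'W': A..Z range, ord('W') − ord('A') = 22

Answer: 3 12 32 4 16 47 6 22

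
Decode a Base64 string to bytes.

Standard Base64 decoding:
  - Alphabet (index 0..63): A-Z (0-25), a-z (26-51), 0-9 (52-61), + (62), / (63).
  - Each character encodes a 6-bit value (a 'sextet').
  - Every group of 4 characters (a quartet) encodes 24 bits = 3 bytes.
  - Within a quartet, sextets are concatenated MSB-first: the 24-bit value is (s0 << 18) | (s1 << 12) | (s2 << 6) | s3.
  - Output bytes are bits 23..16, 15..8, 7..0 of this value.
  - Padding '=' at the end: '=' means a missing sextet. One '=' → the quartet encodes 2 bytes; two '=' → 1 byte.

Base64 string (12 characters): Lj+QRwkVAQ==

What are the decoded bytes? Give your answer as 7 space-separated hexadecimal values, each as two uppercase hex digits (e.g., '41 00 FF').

After char 0 ('L'=11): chars_in_quartet=1 acc=0xB bytes_emitted=0
After char 1 ('j'=35): chars_in_quartet=2 acc=0x2E3 bytes_emitted=0
After char 2 ('+'=62): chars_in_quartet=3 acc=0xB8FE bytes_emitted=0
After char 3 ('Q'=16): chars_in_quartet=4 acc=0x2E3F90 -> emit 2E 3F 90, reset; bytes_emitted=3
After char 4 ('R'=17): chars_in_quartet=1 acc=0x11 bytes_emitted=3
After char 5 ('w'=48): chars_in_quartet=2 acc=0x470 bytes_emitted=3
After char 6 ('k'=36): chars_in_quartet=3 acc=0x11C24 bytes_emitted=3
After char 7 ('V'=21): chars_in_quartet=4 acc=0x470915 -> emit 47 09 15, reset; bytes_emitted=6
After char 8 ('A'=0): chars_in_quartet=1 acc=0x0 bytes_emitted=6
After char 9 ('Q'=16): chars_in_quartet=2 acc=0x10 bytes_emitted=6
Padding '==': partial quartet acc=0x10 -> emit 01; bytes_emitted=7

Answer: 2E 3F 90 47 09 15 01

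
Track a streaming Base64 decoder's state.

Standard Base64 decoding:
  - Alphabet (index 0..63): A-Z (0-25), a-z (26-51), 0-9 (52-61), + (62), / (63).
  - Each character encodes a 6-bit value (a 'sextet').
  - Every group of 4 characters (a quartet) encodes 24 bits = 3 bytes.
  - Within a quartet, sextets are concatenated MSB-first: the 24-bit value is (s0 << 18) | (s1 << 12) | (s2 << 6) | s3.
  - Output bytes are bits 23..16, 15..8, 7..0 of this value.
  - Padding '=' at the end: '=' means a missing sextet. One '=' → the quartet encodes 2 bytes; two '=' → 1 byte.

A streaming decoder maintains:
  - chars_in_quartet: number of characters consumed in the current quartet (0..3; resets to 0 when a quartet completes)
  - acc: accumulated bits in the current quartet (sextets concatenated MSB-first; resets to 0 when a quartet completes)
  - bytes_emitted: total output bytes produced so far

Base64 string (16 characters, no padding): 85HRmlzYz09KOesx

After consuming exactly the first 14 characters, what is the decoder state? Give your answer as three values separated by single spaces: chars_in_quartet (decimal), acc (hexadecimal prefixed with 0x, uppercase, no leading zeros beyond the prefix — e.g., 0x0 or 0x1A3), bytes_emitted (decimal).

After char 0 ('8'=60): chars_in_quartet=1 acc=0x3C bytes_emitted=0
After char 1 ('5'=57): chars_in_quartet=2 acc=0xF39 bytes_emitted=0
After char 2 ('H'=7): chars_in_quartet=3 acc=0x3CE47 bytes_emitted=0
After char 3 ('R'=17): chars_in_quartet=4 acc=0xF391D1 -> emit F3 91 D1, reset; bytes_emitted=3
After char 4 ('m'=38): chars_in_quartet=1 acc=0x26 bytes_emitted=3
After char 5 ('l'=37): chars_in_quartet=2 acc=0x9A5 bytes_emitted=3
After char 6 ('z'=51): chars_in_quartet=3 acc=0x26973 bytes_emitted=3
After char 7 ('Y'=24): chars_in_quartet=4 acc=0x9A5CD8 -> emit 9A 5C D8, reset; bytes_emitted=6
After char 8 ('z'=51): chars_in_quartet=1 acc=0x33 bytes_emitted=6
After char 9 ('0'=52): chars_in_quartet=2 acc=0xCF4 bytes_emitted=6
After char 10 ('9'=61): chars_in_quartet=3 acc=0x33D3D bytes_emitted=6
After char 11 ('K'=10): chars_in_quartet=4 acc=0xCF4F4A -> emit CF 4F 4A, reset; bytes_emitted=9
After char 12 ('O'=14): chars_in_quartet=1 acc=0xE bytes_emitted=9
After char 13 ('e'=30): chars_in_quartet=2 acc=0x39E bytes_emitted=9

Answer: 2 0x39E 9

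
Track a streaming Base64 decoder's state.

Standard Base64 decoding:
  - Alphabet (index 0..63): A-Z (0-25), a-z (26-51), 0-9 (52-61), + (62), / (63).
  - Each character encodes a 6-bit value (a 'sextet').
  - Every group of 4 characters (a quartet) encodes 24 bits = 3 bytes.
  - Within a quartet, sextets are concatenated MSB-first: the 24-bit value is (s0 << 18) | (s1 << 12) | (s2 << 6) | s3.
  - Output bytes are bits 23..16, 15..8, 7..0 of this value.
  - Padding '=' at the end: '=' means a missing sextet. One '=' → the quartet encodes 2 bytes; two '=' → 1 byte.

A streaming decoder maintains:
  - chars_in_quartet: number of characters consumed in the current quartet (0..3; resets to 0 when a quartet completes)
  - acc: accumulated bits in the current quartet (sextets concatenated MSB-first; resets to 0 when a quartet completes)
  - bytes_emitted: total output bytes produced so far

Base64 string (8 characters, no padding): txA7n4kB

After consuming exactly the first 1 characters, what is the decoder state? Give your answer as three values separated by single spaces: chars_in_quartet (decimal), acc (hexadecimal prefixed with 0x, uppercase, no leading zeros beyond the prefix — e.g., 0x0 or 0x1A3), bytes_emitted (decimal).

Answer: 1 0x2D 0

Derivation:
After char 0 ('t'=45): chars_in_quartet=1 acc=0x2D bytes_emitted=0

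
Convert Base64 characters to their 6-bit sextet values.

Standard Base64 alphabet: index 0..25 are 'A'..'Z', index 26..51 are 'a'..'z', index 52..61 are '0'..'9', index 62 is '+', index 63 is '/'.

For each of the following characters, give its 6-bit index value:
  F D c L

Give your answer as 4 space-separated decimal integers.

'F': A..Z range, ord('F') − ord('A') = 5
'D': A..Z range, ord('D') − ord('A') = 3
'c': a..z range, 26 + ord('c') − ord('a') = 28
'L': A..Z range, ord('L') − ord('A') = 11

Answer: 5 3 28 11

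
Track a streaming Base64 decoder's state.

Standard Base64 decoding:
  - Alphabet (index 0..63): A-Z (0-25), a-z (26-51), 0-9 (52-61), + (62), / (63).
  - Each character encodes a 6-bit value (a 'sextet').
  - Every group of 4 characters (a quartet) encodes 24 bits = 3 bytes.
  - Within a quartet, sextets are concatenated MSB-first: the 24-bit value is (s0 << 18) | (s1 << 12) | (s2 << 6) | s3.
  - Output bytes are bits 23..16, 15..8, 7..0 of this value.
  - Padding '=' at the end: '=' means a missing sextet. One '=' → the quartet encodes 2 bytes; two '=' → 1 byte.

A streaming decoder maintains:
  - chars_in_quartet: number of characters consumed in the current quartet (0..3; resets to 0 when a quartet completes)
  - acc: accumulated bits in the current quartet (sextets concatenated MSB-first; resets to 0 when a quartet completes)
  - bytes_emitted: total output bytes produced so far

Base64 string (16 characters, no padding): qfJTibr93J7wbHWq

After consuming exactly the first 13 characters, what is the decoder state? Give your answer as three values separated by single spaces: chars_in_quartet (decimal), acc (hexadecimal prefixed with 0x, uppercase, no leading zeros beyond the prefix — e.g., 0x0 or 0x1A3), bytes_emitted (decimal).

Answer: 1 0x1B 9

Derivation:
After char 0 ('q'=42): chars_in_quartet=1 acc=0x2A bytes_emitted=0
After char 1 ('f'=31): chars_in_quartet=2 acc=0xA9F bytes_emitted=0
After char 2 ('J'=9): chars_in_quartet=3 acc=0x2A7C9 bytes_emitted=0
After char 3 ('T'=19): chars_in_quartet=4 acc=0xA9F253 -> emit A9 F2 53, reset; bytes_emitted=3
After char 4 ('i'=34): chars_in_quartet=1 acc=0x22 bytes_emitted=3
After char 5 ('b'=27): chars_in_quartet=2 acc=0x89B bytes_emitted=3
After char 6 ('r'=43): chars_in_quartet=3 acc=0x226EB bytes_emitted=3
After char 7 ('9'=61): chars_in_quartet=4 acc=0x89BAFD -> emit 89 BA FD, reset; bytes_emitted=6
After char 8 ('3'=55): chars_in_quartet=1 acc=0x37 bytes_emitted=6
After char 9 ('J'=9): chars_in_quartet=2 acc=0xDC9 bytes_emitted=6
After char 10 ('7'=59): chars_in_quartet=3 acc=0x3727B bytes_emitted=6
After char 11 ('w'=48): chars_in_quartet=4 acc=0xDC9EF0 -> emit DC 9E F0, reset; bytes_emitted=9
After char 12 ('b'=27): chars_in_quartet=1 acc=0x1B bytes_emitted=9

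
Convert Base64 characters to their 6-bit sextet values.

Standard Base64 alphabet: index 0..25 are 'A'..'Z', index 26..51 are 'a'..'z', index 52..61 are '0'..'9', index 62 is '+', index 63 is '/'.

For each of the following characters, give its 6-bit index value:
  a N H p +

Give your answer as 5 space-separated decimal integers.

'a': a..z range, 26 + ord('a') − ord('a') = 26
'N': A..Z range, ord('N') − ord('A') = 13
'H': A..Z range, ord('H') − ord('A') = 7
'p': a..z range, 26 + ord('p') − ord('a') = 41
'+': index 62

Answer: 26 13 7 41 62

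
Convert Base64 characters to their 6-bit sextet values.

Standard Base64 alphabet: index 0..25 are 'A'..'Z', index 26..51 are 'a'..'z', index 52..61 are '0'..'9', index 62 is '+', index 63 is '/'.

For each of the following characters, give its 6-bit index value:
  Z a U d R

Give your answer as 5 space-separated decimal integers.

Answer: 25 26 20 29 17

Derivation:
'Z': A..Z range, ord('Z') − ord('A') = 25
'a': a..z range, 26 + ord('a') − ord('a') = 26
'U': A..Z range, ord('U') − ord('A') = 20
'd': a..z range, 26 + ord('d') − ord('a') = 29
'R': A..Z range, ord('R') − ord('A') = 17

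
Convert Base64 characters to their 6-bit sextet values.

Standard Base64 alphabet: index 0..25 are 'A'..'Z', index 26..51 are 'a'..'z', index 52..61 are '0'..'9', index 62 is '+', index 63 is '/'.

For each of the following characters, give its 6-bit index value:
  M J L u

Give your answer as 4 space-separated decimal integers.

'M': A..Z range, ord('M') − ord('A') = 12
'J': A..Z range, ord('J') − ord('A') = 9
'L': A..Z range, ord('L') − ord('A') = 11
'u': a..z range, 26 + ord('u') − ord('a') = 46

Answer: 12 9 11 46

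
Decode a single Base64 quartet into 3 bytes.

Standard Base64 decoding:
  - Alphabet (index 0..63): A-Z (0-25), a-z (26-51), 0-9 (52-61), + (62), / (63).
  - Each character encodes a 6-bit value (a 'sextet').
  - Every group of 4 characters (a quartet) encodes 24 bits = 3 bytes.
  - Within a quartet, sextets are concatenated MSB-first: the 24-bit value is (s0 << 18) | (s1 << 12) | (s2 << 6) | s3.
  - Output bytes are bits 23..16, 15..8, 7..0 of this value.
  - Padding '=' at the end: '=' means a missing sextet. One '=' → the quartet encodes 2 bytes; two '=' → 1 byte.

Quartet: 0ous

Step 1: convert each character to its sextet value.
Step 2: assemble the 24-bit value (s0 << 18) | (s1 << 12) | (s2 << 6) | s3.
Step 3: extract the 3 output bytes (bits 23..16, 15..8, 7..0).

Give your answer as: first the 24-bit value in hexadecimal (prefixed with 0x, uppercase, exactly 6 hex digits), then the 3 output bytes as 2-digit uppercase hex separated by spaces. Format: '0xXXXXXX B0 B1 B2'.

Answer: 0xD28BAC D2 8B AC

Derivation:
Sextets: 0=52, o=40, u=46, s=44
24-bit: (52<<18) | (40<<12) | (46<<6) | 44
      = 0xD00000 | 0x028000 | 0x000B80 | 0x00002C
      = 0xD28BAC
Bytes: (v>>16)&0xFF=D2, (v>>8)&0xFF=8B, v&0xFF=AC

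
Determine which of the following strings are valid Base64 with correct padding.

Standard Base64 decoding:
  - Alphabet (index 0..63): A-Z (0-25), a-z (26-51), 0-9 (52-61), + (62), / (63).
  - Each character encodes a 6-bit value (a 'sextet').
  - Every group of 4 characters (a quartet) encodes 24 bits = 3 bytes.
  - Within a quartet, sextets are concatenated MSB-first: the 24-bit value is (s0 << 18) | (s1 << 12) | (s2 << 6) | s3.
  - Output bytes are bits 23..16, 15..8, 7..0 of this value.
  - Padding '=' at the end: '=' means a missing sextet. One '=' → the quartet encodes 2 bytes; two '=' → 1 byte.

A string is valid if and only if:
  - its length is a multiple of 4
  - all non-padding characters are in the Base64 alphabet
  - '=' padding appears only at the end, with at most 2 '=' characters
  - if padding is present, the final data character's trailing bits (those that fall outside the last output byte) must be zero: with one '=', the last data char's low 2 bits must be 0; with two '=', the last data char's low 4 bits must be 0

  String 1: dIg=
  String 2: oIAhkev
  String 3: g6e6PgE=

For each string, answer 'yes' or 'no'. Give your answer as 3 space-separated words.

Answer: yes no yes

Derivation:
String 1: 'dIg=' → valid
String 2: 'oIAhkev' → invalid (len=7 not mult of 4)
String 3: 'g6e6PgE=' → valid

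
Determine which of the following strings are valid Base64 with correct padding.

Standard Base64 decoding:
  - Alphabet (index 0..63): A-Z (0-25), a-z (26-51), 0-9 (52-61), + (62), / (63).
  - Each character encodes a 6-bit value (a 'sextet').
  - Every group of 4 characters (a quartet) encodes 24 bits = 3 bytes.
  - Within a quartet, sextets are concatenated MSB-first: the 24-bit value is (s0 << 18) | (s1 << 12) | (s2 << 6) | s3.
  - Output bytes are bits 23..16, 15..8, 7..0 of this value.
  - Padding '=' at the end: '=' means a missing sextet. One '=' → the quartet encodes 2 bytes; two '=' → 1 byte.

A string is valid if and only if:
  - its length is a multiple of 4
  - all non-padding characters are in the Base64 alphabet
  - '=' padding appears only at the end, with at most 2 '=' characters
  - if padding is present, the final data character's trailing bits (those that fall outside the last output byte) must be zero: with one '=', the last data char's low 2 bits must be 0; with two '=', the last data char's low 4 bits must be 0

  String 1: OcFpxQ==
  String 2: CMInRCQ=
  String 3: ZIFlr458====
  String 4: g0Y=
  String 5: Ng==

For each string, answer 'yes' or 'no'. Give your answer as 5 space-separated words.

String 1: 'OcFpxQ==' → valid
String 2: 'CMInRCQ=' → valid
String 3: 'ZIFlr458====' → invalid (4 pad chars (max 2))
String 4: 'g0Y=' → valid
String 5: 'Ng==' → valid

Answer: yes yes no yes yes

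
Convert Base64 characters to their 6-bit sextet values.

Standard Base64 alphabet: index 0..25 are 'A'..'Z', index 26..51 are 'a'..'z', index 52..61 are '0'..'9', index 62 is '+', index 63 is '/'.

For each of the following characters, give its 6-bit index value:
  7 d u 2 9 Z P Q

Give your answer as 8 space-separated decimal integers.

Answer: 59 29 46 54 61 25 15 16

Derivation:
'7': 0..9 range, 52 + ord('7') − ord('0') = 59
'd': a..z range, 26 + ord('d') − ord('a') = 29
'u': a..z range, 26 + ord('u') − ord('a') = 46
'2': 0..9 range, 52 + ord('2') − ord('0') = 54
'9': 0..9 range, 52 + ord('9') − ord('0') = 61
'Z': A..Z range, ord('Z') − ord('A') = 25
'P': A..Z range, ord('P') − ord('A') = 15
'Q': A..Z range, ord('Q') − ord('A') = 16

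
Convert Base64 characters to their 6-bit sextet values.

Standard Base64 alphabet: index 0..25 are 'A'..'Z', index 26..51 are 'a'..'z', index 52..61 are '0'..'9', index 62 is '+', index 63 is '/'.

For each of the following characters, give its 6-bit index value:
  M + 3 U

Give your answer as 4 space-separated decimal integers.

Answer: 12 62 55 20

Derivation:
'M': A..Z range, ord('M') − ord('A') = 12
'+': index 62
'3': 0..9 range, 52 + ord('3') − ord('0') = 55
'U': A..Z range, ord('U') − ord('A') = 20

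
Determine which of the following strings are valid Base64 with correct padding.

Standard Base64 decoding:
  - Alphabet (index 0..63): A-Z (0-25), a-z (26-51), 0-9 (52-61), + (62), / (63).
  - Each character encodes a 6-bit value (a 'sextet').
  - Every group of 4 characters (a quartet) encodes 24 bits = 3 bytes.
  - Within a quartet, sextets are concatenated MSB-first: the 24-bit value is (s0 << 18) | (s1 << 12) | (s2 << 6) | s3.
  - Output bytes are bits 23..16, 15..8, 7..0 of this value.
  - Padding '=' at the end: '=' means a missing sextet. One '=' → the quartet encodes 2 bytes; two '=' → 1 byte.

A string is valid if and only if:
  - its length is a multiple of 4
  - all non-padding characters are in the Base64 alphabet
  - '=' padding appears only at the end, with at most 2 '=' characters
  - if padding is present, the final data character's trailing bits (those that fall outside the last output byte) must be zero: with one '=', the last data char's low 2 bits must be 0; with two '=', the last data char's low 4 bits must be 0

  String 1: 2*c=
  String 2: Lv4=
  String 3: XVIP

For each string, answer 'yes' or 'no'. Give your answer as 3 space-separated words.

Answer: no yes yes

Derivation:
String 1: '2*c=' → invalid (bad char(s): ['*'])
String 2: 'Lv4=' → valid
String 3: 'XVIP' → valid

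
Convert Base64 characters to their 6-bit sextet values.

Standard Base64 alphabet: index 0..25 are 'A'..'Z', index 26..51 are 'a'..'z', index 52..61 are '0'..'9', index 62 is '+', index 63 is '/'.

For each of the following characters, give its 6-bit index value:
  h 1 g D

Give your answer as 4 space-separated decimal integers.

'h': a..z range, 26 + ord('h') − ord('a') = 33
'1': 0..9 range, 52 + ord('1') − ord('0') = 53
'g': a..z range, 26 + ord('g') − ord('a') = 32
'D': A..Z range, ord('D') − ord('A') = 3

Answer: 33 53 32 3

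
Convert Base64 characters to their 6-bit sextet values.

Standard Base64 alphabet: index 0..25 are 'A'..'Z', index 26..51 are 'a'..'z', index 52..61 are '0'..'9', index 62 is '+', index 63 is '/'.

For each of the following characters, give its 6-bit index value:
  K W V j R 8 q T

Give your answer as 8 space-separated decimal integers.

Answer: 10 22 21 35 17 60 42 19

Derivation:
'K': A..Z range, ord('K') − ord('A') = 10
'W': A..Z range, ord('W') − ord('A') = 22
'V': A..Z range, ord('V') − ord('A') = 21
'j': a..z range, 26 + ord('j') − ord('a') = 35
'R': A..Z range, ord('R') − ord('A') = 17
'8': 0..9 range, 52 + ord('8') − ord('0') = 60
'q': a..z range, 26 + ord('q') − ord('a') = 42
'T': A..Z range, ord('T') − ord('A') = 19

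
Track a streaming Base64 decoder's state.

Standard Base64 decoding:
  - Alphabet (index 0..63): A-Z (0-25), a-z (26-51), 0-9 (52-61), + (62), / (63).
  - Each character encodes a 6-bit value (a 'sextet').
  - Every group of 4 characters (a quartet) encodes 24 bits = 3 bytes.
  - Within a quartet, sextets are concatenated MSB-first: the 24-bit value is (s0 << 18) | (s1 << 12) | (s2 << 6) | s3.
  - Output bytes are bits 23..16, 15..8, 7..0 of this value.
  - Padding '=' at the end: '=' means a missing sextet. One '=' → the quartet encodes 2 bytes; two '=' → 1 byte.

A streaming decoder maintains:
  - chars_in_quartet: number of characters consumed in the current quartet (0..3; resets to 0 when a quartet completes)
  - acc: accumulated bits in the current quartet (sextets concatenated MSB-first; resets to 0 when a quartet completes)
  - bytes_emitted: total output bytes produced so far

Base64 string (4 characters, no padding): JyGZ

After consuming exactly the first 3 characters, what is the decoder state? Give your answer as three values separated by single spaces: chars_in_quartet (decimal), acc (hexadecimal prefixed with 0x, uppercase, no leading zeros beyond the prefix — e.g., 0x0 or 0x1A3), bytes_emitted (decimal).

Answer: 3 0x9C86 0

Derivation:
After char 0 ('J'=9): chars_in_quartet=1 acc=0x9 bytes_emitted=0
After char 1 ('y'=50): chars_in_quartet=2 acc=0x272 bytes_emitted=0
After char 2 ('G'=6): chars_in_quartet=3 acc=0x9C86 bytes_emitted=0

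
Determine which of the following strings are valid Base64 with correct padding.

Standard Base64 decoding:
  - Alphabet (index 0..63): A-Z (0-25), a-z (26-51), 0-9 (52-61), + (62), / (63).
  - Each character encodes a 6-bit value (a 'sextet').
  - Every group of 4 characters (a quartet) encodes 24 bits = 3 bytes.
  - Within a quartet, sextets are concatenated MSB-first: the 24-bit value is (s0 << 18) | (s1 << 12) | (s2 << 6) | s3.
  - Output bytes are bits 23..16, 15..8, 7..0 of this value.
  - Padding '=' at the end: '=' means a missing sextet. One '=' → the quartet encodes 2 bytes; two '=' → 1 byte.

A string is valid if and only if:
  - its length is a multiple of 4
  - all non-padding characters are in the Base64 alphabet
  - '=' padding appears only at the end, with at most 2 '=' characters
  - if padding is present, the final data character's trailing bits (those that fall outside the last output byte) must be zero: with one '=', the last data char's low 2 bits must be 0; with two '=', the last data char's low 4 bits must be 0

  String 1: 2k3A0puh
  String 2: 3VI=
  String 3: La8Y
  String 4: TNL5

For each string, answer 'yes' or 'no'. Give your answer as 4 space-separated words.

String 1: '2k3A0puh' → valid
String 2: '3VI=' → valid
String 3: 'La8Y' → valid
String 4: 'TNL5' → valid

Answer: yes yes yes yes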